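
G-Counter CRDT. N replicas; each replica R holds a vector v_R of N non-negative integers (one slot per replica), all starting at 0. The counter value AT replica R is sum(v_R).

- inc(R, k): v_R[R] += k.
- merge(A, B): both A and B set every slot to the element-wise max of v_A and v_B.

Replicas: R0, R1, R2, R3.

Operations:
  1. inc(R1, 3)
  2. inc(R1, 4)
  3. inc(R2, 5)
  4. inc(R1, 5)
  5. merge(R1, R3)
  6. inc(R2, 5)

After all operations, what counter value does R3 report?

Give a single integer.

Op 1: inc R1 by 3 -> R1=(0,3,0,0) value=3
Op 2: inc R1 by 4 -> R1=(0,7,0,0) value=7
Op 3: inc R2 by 5 -> R2=(0,0,5,0) value=5
Op 4: inc R1 by 5 -> R1=(0,12,0,0) value=12
Op 5: merge R1<->R3 -> R1=(0,12,0,0) R3=(0,12,0,0)
Op 6: inc R2 by 5 -> R2=(0,0,10,0) value=10

Answer: 12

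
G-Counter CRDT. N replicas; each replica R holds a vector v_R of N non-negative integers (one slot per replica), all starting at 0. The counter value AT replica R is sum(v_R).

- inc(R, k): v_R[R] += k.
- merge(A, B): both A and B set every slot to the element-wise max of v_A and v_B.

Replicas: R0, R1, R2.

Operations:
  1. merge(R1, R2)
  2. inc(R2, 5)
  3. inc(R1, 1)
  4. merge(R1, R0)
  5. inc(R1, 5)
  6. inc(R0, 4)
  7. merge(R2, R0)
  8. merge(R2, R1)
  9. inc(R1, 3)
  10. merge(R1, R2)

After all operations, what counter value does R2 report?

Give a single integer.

Op 1: merge R1<->R2 -> R1=(0,0,0) R2=(0,0,0)
Op 2: inc R2 by 5 -> R2=(0,0,5) value=5
Op 3: inc R1 by 1 -> R1=(0,1,0) value=1
Op 4: merge R1<->R0 -> R1=(0,1,0) R0=(0,1,0)
Op 5: inc R1 by 5 -> R1=(0,6,0) value=6
Op 6: inc R0 by 4 -> R0=(4,1,0) value=5
Op 7: merge R2<->R0 -> R2=(4,1,5) R0=(4,1,5)
Op 8: merge R2<->R1 -> R2=(4,6,5) R1=(4,6,5)
Op 9: inc R1 by 3 -> R1=(4,9,5) value=18
Op 10: merge R1<->R2 -> R1=(4,9,5) R2=(4,9,5)

Answer: 18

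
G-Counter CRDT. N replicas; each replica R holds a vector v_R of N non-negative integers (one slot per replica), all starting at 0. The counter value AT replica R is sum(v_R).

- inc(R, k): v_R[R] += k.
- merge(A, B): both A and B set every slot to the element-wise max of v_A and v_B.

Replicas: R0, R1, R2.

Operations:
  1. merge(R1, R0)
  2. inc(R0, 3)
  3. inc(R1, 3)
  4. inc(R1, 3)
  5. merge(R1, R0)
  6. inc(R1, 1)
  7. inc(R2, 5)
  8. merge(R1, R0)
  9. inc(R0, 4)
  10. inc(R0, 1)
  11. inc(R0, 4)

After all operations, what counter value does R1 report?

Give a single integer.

Answer: 10

Derivation:
Op 1: merge R1<->R0 -> R1=(0,0,0) R0=(0,0,0)
Op 2: inc R0 by 3 -> R0=(3,0,0) value=3
Op 3: inc R1 by 3 -> R1=(0,3,0) value=3
Op 4: inc R1 by 3 -> R1=(0,6,0) value=6
Op 5: merge R1<->R0 -> R1=(3,6,0) R0=(3,6,0)
Op 6: inc R1 by 1 -> R1=(3,7,0) value=10
Op 7: inc R2 by 5 -> R2=(0,0,5) value=5
Op 8: merge R1<->R0 -> R1=(3,7,0) R0=(3,7,0)
Op 9: inc R0 by 4 -> R0=(7,7,0) value=14
Op 10: inc R0 by 1 -> R0=(8,7,0) value=15
Op 11: inc R0 by 4 -> R0=(12,7,0) value=19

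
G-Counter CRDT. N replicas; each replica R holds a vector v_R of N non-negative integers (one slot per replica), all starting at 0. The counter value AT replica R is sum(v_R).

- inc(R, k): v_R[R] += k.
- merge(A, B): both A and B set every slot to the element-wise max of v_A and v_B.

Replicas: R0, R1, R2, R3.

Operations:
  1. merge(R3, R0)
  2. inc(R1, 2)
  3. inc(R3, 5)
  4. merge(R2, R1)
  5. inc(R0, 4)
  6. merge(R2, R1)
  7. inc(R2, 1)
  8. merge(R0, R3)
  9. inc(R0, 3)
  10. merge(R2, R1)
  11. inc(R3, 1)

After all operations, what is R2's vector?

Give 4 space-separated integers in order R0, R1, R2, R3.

Answer: 0 2 1 0

Derivation:
Op 1: merge R3<->R0 -> R3=(0,0,0,0) R0=(0,0,0,0)
Op 2: inc R1 by 2 -> R1=(0,2,0,0) value=2
Op 3: inc R3 by 5 -> R3=(0,0,0,5) value=5
Op 4: merge R2<->R1 -> R2=(0,2,0,0) R1=(0,2,0,0)
Op 5: inc R0 by 4 -> R0=(4,0,0,0) value=4
Op 6: merge R2<->R1 -> R2=(0,2,0,0) R1=(0,2,0,0)
Op 7: inc R2 by 1 -> R2=(0,2,1,0) value=3
Op 8: merge R0<->R3 -> R0=(4,0,0,5) R3=(4,0,0,5)
Op 9: inc R0 by 3 -> R0=(7,0,0,5) value=12
Op 10: merge R2<->R1 -> R2=(0,2,1,0) R1=(0,2,1,0)
Op 11: inc R3 by 1 -> R3=(4,0,0,6) value=10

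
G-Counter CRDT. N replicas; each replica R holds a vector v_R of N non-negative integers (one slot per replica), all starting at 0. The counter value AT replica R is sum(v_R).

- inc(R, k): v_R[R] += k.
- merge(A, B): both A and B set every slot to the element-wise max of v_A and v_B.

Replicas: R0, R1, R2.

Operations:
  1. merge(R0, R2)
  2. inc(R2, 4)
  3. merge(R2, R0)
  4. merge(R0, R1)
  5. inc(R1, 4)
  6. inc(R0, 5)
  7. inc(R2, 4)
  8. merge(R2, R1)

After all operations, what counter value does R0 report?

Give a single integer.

Answer: 9

Derivation:
Op 1: merge R0<->R2 -> R0=(0,0,0) R2=(0,0,0)
Op 2: inc R2 by 4 -> R2=(0,0,4) value=4
Op 3: merge R2<->R0 -> R2=(0,0,4) R0=(0,0,4)
Op 4: merge R0<->R1 -> R0=(0,0,4) R1=(0,0,4)
Op 5: inc R1 by 4 -> R1=(0,4,4) value=8
Op 6: inc R0 by 5 -> R0=(5,0,4) value=9
Op 7: inc R2 by 4 -> R2=(0,0,8) value=8
Op 8: merge R2<->R1 -> R2=(0,4,8) R1=(0,4,8)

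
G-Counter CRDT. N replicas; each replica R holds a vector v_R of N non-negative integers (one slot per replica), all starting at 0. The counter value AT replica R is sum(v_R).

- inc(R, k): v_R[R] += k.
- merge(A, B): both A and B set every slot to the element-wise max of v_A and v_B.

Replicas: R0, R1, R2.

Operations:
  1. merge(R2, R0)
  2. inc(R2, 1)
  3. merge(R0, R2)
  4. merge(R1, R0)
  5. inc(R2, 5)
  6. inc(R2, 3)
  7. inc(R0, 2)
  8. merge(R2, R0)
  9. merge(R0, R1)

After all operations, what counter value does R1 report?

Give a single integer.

Op 1: merge R2<->R0 -> R2=(0,0,0) R0=(0,0,0)
Op 2: inc R2 by 1 -> R2=(0,0,1) value=1
Op 3: merge R0<->R2 -> R0=(0,0,1) R2=(0,0,1)
Op 4: merge R1<->R0 -> R1=(0,0,1) R0=(0,0,1)
Op 5: inc R2 by 5 -> R2=(0,0,6) value=6
Op 6: inc R2 by 3 -> R2=(0,0,9) value=9
Op 7: inc R0 by 2 -> R0=(2,0,1) value=3
Op 8: merge R2<->R0 -> R2=(2,0,9) R0=(2,0,9)
Op 9: merge R0<->R1 -> R0=(2,0,9) R1=(2,0,9)

Answer: 11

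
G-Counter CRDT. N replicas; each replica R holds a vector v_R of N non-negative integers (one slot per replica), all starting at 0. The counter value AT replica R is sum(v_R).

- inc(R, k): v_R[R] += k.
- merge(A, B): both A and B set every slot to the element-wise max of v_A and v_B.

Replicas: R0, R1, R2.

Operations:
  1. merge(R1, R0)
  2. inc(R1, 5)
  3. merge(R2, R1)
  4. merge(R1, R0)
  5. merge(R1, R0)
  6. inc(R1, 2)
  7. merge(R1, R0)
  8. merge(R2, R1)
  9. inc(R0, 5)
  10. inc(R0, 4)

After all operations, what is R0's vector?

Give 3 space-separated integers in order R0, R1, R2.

Op 1: merge R1<->R0 -> R1=(0,0,0) R0=(0,0,0)
Op 2: inc R1 by 5 -> R1=(0,5,0) value=5
Op 3: merge R2<->R1 -> R2=(0,5,0) R1=(0,5,0)
Op 4: merge R1<->R0 -> R1=(0,5,0) R0=(0,5,0)
Op 5: merge R1<->R0 -> R1=(0,5,0) R0=(0,5,0)
Op 6: inc R1 by 2 -> R1=(0,7,0) value=7
Op 7: merge R1<->R0 -> R1=(0,7,0) R0=(0,7,0)
Op 8: merge R2<->R1 -> R2=(0,7,0) R1=(0,7,0)
Op 9: inc R0 by 5 -> R0=(5,7,0) value=12
Op 10: inc R0 by 4 -> R0=(9,7,0) value=16

Answer: 9 7 0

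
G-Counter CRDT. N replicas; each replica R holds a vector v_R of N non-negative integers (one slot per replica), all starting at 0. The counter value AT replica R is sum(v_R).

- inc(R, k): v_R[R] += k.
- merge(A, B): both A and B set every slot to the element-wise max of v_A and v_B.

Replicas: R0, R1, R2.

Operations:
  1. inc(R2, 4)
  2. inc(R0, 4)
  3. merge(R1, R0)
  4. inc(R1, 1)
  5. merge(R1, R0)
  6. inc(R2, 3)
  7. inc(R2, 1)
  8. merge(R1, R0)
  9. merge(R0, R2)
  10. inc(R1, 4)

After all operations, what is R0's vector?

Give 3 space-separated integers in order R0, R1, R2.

Op 1: inc R2 by 4 -> R2=(0,0,4) value=4
Op 2: inc R0 by 4 -> R0=(4,0,0) value=4
Op 3: merge R1<->R0 -> R1=(4,0,0) R0=(4,0,0)
Op 4: inc R1 by 1 -> R1=(4,1,0) value=5
Op 5: merge R1<->R0 -> R1=(4,1,0) R0=(4,1,0)
Op 6: inc R2 by 3 -> R2=(0,0,7) value=7
Op 7: inc R2 by 1 -> R2=(0,0,8) value=8
Op 8: merge R1<->R0 -> R1=(4,1,0) R0=(4,1,0)
Op 9: merge R0<->R2 -> R0=(4,1,8) R2=(4,1,8)
Op 10: inc R1 by 4 -> R1=(4,5,0) value=9

Answer: 4 1 8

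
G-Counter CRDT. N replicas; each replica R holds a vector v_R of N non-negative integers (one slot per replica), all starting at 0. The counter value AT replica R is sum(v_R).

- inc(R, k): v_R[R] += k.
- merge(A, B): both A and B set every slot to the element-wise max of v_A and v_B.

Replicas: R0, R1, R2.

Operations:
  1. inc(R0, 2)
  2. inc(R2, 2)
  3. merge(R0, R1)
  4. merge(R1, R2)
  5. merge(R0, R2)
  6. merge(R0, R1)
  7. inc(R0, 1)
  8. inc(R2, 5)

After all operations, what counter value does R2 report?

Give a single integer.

Answer: 9

Derivation:
Op 1: inc R0 by 2 -> R0=(2,0,0) value=2
Op 2: inc R2 by 2 -> R2=(0,0,2) value=2
Op 3: merge R0<->R1 -> R0=(2,0,0) R1=(2,0,0)
Op 4: merge R1<->R2 -> R1=(2,0,2) R2=(2,0,2)
Op 5: merge R0<->R2 -> R0=(2,0,2) R2=(2,0,2)
Op 6: merge R0<->R1 -> R0=(2,0,2) R1=(2,0,2)
Op 7: inc R0 by 1 -> R0=(3,0,2) value=5
Op 8: inc R2 by 5 -> R2=(2,0,7) value=9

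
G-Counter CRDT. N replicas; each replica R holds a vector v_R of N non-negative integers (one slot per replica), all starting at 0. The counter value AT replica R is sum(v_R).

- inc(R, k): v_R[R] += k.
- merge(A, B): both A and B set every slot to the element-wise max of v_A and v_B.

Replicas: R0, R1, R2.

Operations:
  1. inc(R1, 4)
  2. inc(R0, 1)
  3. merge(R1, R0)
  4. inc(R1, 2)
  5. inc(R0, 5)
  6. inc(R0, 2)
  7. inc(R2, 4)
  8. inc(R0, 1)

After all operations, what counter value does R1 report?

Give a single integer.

Answer: 7

Derivation:
Op 1: inc R1 by 4 -> R1=(0,4,0) value=4
Op 2: inc R0 by 1 -> R0=(1,0,0) value=1
Op 3: merge R1<->R0 -> R1=(1,4,0) R0=(1,4,0)
Op 4: inc R1 by 2 -> R1=(1,6,0) value=7
Op 5: inc R0 by 5 -> R0=(6,4,0) value=10
Op 6: inc R0 by 2 -> R0=(8,4,0) value=12
Op 7: inc R2 by 4 -> R2=(0,0,4) value=4
Op 8: inc R0 by 1 -> R0=(9,4,0) value=13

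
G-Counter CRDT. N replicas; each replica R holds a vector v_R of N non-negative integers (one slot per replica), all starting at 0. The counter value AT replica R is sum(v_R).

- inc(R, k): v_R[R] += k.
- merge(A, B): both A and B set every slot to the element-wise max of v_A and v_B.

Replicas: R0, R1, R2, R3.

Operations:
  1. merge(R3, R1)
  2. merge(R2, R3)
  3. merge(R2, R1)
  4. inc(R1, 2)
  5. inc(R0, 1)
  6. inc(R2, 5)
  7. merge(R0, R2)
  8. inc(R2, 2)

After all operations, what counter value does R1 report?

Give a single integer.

Answer: 2

Derivation:
Op 1: merge R3<->R1 -> R3=(0,0,0,0) R1=(0,0,0,0)
Op 2: merge R2<->R3 -> R2=(0,0,0,0) R3=(0,0,0,0)
Op 3: merge R2<->R1 -> R2=(0,0,0,0) R1=(0,0,0,0)
Op 4: inc R1 by 2 -> R1=(0,2,0,0) value=2
Op 5: inc R0 by 1 -> R0=(1,0,0,0) value=1
Op 6: inc R2 by 5 -> R2=(0,0,5,0) value=5
Op 7: merge R0<->R2 -> R0=(1,0,5,0) R2=(1,0,5,0)
Op 8: inc R2 by 2 -> R2=(1,0,7,0) value=8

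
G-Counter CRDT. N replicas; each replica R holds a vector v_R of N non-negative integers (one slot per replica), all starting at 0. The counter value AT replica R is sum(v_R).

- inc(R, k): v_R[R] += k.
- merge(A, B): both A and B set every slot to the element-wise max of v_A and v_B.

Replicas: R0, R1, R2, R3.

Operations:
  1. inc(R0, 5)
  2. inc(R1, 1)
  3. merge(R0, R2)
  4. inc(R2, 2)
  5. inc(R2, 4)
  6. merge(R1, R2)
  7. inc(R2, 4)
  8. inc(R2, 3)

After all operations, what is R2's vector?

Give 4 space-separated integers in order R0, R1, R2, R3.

Op 1: inc R0 by 5 -> R0=(5,0,0,0) value=5
Op 2: inc R1 by 1 -> R1=(0,1,0,0) value=1
Op 3: merge R0<->R2 -> R0=(5,0,0,0) R2=(5,0,0,0)
Op 4: inc R2 by 2 -> R2=(5,0,2,0) value=7
Op 5: inc R2 by 4 -> R2=(5,0,6,0) value=11
Op 6: merge R1<->R2 -> R1=(5,1,6,0) R2=(5,1,6,0)
Op 7: inc R2 by 4 -> R2=(5,1,10,0) value=16
Op 8: inc R2 by 3 -> R2=(5,1,13,0) value=19

Answer: 5 1 13 0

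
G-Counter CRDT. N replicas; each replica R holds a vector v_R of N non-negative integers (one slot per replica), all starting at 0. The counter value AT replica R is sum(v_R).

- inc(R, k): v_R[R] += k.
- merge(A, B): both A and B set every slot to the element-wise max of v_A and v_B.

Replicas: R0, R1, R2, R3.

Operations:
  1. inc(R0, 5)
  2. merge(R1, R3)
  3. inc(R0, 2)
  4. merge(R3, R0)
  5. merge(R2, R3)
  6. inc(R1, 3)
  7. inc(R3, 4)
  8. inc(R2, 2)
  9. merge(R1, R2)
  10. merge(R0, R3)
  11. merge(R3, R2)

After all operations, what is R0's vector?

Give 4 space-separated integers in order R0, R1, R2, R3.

Op 1: inc R0 by 5 -> R0=(5,0,0,0) value=5
Op 2: merge R1<->R3 -> R1=(0,0,0,0) R3=(0,0,0,0)
Op 3: inc R0 by 2 -> R0=(7,0,0,0) value=7
Op 4: merge R3<->R0 -> R3=(7,0,0,0) R0=(7,0,0,0)
Op 5: merge R2<->R3 -> R2=(7,0,0,0) R3=(7,0,0,0)
Op 6: inc R1 by 3 -> R1=(0,3,0,0) value=3
Op 7: inc R3 by 4 -> R3=(7,0,0,4) value=11
Op 8: inc R2 by 2 -> R2=(7,0,2,0) value=9
Op 9: merge R1<->R2 -> R1=(7,3,2,0) R2=(7,3,2,0)
Op 10: merge R0<->R3 -> R0=(7,0,0,4) R3=(7,0,0,4)
Op 11: merge R3<->R2 -> R3=(7,3,2,4) R2=(7,3,2,4)

Answer: 7 0 0 4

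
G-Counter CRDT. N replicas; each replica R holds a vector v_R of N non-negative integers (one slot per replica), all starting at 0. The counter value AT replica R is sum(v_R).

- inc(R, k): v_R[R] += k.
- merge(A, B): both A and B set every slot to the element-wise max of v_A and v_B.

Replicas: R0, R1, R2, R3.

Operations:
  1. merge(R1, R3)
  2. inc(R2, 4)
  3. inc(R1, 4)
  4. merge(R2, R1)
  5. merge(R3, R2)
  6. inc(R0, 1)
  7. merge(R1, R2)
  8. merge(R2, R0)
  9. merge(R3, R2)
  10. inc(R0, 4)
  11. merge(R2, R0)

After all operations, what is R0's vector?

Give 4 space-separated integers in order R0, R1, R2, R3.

Op 1: merge R1<->R3 -> R1=(0,0,0,0) R3=(0,0,0,0)
Op 2: inc R2 by 4 -> R2=(0,0,4,0) value=4
Op 3: inc R1 by 4 -> R1=(0,4,0,0) value=4
Op 4: merge R2<->R1 -> R2=(0,4,4,0) R1=(0,4,4,0)
Op 5: merge R3<->R2 -> R3=(0,4,4,0) R2=(0,4,4,0)
Op 6: inc R0 by 1 -> R0=(1,0,0,0) value=1
Op 7: merge R1<->R2 -> R1=(0,4,4,0) R2=(0,4,4,0)
Op 8: merge R2<->R0 -> R2=(1,4,4,0) R0=(1,4,4,0)
Op 9: merge R3<->R2 -> R3=(1,4,4,0) R2=(1,4,4,0)
Op 10: inc R0 by 4 -> R0=(5,4,4,0) value=13
Op 11: merge R2<->R0 -> R2=(5,4,4,0) R0=(5,4,4,0)

Answer: 5 4 4 0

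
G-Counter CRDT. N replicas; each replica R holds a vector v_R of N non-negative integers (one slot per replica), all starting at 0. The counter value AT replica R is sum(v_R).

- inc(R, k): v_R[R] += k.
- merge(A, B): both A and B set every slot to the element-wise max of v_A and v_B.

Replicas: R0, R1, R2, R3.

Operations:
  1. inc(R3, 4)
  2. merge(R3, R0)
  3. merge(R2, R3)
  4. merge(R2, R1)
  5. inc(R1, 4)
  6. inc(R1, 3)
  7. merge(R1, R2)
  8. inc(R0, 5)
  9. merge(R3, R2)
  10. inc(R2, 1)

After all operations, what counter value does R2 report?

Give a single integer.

Op 1: inc R3 by 4 -> R3=(0,0,0,4) value=4
Op 2: merge R3<->R0 -> R3=(0,0,0,4) R0=(0,0,0,4)
Op 3: merge R2<->R3 -> R2=(0,0,0,4) R3=(0,0,0,4)
Op 4: merge R2<->R1 -> R2=(0,0,0,4) R1=(0,0,0,4)
Op 5: inc R1 by 4 -> R1=(0,4,0,4) value=8
Op 6: inc R1 by 3 -> R1=(0,7,0,4) value=11
Op 7: merge R1<->R2 -> R1=(0,7,0,4) R2=(0,7,0,4)
Op 8: inc R0 by 5 -> R0=(5,0,0,4) value=9
Op 9: merge R3<->R2 -> R3=(0,7,0,4) R2=(0,7,0,4)
Op 10: inc R2 by 1 -> R2=(0,7,1,4) value=12

Answer: 12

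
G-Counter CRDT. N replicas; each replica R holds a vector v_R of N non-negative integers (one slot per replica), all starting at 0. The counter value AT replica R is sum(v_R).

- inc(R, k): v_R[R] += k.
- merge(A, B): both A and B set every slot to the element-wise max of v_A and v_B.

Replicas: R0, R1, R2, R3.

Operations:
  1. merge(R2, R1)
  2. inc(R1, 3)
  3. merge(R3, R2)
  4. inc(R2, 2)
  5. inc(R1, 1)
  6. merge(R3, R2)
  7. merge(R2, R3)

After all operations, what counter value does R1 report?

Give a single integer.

Op 1: merge R2<->R1 -> R2=(0,0,0,0) R1=(0,0,0,0)
Op 2: inc R1 by 3 -> R1=(0,3,0,0) value=3
Op 3: merge R3<->R2 -> R3=(0,0,0,0) R2=(0,0,0,0)
Op 4: inc R2 by 2 -> R2=(0,0,2,0) value=2
Op 5: inc R1 by 1 -> R1=(0,4,0,0) value=4
Op 6: merge R3<->R2 -> R3=(0,0,2,0) R2=(0,0,2,0)
Op 7: merge R2<->R3 -> R2=(0,0,2,0) R3=(0,0,2,0)

Answer: 4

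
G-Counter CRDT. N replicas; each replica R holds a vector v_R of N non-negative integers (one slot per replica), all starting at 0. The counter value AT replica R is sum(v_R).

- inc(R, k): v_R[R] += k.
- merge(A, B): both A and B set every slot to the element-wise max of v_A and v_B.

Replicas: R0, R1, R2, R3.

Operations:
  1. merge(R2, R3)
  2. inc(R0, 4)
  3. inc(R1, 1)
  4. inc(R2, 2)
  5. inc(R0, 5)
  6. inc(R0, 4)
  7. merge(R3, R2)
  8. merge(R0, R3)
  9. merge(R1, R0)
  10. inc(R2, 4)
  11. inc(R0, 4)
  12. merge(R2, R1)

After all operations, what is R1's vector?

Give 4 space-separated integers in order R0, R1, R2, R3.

Answer: 13 1 6 0

Derivation:
Op 1: merge R2<->R3 -> R2=(0,0,0,0) R3=(0,0,0,0)
Op 2: inc R0 by 4 -> R0=(4,0,0,0) value=4
Op 3: inc R1 by 1 -> R1=(0,1,0,0) value=1
Op 4: inc R2 by 2 -> R2=(0,0,2,0) value=2
Op 5: inc R0 by 5 -> R0=(9,0,0,0) value=9
Op 6: inc R0 by 4 -> R0=(13,0,0,0) value=13
Op 7: merge R3<->R2 -> R3=(0,0,2,0) R2=(0,0,2,0)
Op 8: merge R0<->R3 -> R0=(13,0,2,0) R3=(13,0,2,0)
Op 9: merge R1<->R0 -> R1=(13,1,2,0) R0=(13,1,2,0)
Op 10: inc R2 by 4 -> R2=(0,0,6,0) value=6
Op 11: inc R0 by 4 -> R0=(17,1,2,0) value=20
Op 12: merge R2<->R1 -> R2=(13,1,6,0) R1=(13,1,6,0)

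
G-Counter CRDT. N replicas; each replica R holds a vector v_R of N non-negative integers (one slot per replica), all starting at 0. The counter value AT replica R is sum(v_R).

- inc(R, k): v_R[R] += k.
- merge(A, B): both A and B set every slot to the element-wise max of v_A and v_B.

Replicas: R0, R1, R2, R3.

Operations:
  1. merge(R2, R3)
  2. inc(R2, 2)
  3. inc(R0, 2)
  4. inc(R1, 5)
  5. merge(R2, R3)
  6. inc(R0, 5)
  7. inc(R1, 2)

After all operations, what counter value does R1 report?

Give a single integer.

Answer: 7

Derivation:
Op 1: merge R2<->R3 -> R2=(0,0,0,0) R3=(0,0,0,0)
Op 2: inc R2 by 2 -> R2=(0,0,2,0) value=2
Op 3: inc R0 by 2 -> R0=(2,0,0,0) value=2
Op 4: inc R1 by 5 -> R1=(0,5,0,0) value=5
Op 5: merge R2<->R3 -> R2=(0,0,2,0) R3=(0,0,2,0)
Op 6: inc R0 by 5 -> R0=(7,0,0,0) value=7
Op 7: inc R1 by 2 -> R1=(0,7,0,0) value=7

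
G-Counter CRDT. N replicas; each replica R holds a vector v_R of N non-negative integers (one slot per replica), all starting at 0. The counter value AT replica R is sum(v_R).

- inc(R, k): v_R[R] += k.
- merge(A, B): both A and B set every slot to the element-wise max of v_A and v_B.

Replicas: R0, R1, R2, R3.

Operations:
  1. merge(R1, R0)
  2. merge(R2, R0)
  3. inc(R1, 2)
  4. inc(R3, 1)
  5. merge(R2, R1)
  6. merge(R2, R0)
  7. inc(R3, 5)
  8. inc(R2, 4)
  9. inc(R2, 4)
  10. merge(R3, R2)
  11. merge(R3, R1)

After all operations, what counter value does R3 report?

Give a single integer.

Answer: 16

Derivation:
Op 1: merge R1<->R0 -> R1=(0,0,0,0) R0=(0,0,0,0)
Op 2: merge R2<->R0 -> R2=(0,0,0,0) R0=(0,0,0,0)
Op 3: inc R1 by 2 -> R1=(0,2,0,0) value=2
Op 4: inc R3 by 1 -> R3=(0,0,0,1) value=1
Op 5: merge R2<->R1 -> R2=(0,2,0,0) R1=(0,2,0,0)
Op 6: merge R2<->R0 -> R2=(0,2,0,0) R0=(0,2,0,0)
Op 7: inc R3 by 5 -> R3=(0,0,0,6) value=6
Op 8: inc R2 by 4 -> R2=(0,2,4,0) value=6
Op 9: inc R2 by 4 -> R2=(0,2,8,0) value=10
Op 10: merge R3<->R2 -> R3=(0,2,8,6) R2=(0,2,8,6)
Op 11: merge R3<->R1 -> R3=(0,2,8,6) R1=(0,2,8,6)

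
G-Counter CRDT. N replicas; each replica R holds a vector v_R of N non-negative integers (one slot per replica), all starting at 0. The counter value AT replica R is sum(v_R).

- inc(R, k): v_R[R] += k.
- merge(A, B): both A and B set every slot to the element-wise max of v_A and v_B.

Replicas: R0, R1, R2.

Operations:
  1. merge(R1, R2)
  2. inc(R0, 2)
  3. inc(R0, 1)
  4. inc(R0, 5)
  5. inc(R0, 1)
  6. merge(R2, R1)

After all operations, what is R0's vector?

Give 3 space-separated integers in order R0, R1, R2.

Answer: 9 0 0

Derivation:
Op 1: merge R1<->R2 -> R1=(0,0,0) R2=(0,0,0)
Op 2: inc R0 by 2 -> R0=(2,0,0) value=2
Op 3: inc R0 by 1 -> R0=(3,0,0) value=3
Op 4: inc R0 by 5 -> R0=(8,0,0) value=8
Op 5: inc R0 by 1 -> R0=(9,0,0) value=9
Op 6: merge R2<->R1 -> R2=(0,0,0) R1=(0,0,0)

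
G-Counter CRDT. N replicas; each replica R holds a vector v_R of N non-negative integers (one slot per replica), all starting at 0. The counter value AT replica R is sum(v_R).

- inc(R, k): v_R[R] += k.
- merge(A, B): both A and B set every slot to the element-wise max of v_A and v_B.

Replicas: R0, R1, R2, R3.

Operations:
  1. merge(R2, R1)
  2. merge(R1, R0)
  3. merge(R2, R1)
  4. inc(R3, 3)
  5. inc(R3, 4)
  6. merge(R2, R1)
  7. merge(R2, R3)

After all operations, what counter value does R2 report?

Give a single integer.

Op 1: merge R2<->R1 -> R2=(0,0,0,0) R1=(0,0,0,0)
Op 2: merge R1<->R0 -> R1=(0,0,0,0) R0=(0,0,0,0)
Op 3: merge R2<->R1 -> R2=(0,0,0,0) R1=(0,0,0,0)
Op 4: inc R3 by 3 -> R3=(0,0,0,3) value=3
Op 5: inc R3 by 4 -> R3=(0,0,0,7) value=7
Op 6: merge R2<->R1 -> R2=(0,0,0,0) R1=(0,0,0,0)
Op 7: merge R2<->R3 -> R2=(0,0,0,7) R3=(0,0,0,7)

Answer: 7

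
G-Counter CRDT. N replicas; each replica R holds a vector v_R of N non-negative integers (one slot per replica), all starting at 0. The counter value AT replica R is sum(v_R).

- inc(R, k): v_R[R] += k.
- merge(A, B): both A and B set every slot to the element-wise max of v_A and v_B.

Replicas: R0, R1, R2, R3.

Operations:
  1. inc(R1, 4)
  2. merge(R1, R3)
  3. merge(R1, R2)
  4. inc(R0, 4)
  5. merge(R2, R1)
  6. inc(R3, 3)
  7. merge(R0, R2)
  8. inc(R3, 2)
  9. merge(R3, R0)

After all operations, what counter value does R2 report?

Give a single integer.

Answer: 8

Derivation:
Op 1: inc R1 by 4 -> R1=(0,4,0,0) value=4
Op 2: merge R1<->R3 -> R1=(0,4,0,0) R3=(0,4,0,0)
Op 3: merge R1<->R2 -> R1=(0,4,0,0) R2=(0,4,0,0)
Op 4: inc R0 by 4 -> R0=(4,0,0,0) value=4
Op 5: merge R2<->R1 -> R2=(0,4,0,0) R1=(0,4,0,0)
Op 6: inc R3 by 3 -> R3=(0,4,0,3) value=7
Op 7: merge R0<->R2 -> R0=(4,4,0,0) R2=(4,4,0,0)
Op 8: inc R3 by 2 -> R3=(0,4,0,5) value=9
Op 9: merge R3<->R0 -> R3=(4,4,0,5) R0=(4,4,0,5)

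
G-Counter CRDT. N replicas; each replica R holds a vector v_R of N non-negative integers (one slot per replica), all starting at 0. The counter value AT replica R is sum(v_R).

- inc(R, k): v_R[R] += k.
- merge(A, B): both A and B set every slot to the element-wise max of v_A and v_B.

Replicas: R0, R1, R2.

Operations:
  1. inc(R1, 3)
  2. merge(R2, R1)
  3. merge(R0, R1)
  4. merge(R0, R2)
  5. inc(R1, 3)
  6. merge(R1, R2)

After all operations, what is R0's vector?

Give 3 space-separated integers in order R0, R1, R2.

Answer: 0 3 0

Derivation:
Op 1: inc R1 by 3 -> R1=(0,3,0) value=3
Op 2: merge R2<->R1 -> R2=(0,3,0) R1=(0,3,0)
Op 3: merge R0<->R1 -> R0=(0,3,0) R1=(0,3,0)
Op 4: merge R0<->R2 -> R0=(0,3,0) R2=(0,3,0)
Op 5: inc R1 by 3 -> R1=(0,6,0) value=6
Op 6: merge R1<->R2 -> R1=(0,6,0) R2=(0,6,0)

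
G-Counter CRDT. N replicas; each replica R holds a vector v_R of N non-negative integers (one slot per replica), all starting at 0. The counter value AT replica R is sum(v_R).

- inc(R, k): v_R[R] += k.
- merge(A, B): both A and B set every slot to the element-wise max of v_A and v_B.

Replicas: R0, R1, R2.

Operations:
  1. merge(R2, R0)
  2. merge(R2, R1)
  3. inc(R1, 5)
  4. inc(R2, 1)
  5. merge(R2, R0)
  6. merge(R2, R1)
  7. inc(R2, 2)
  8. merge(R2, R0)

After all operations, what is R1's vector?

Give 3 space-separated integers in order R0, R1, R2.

Answer: 0 5 1

Derivation:
Op 1: merge R2<->R0 -> R2=(0,0,0) R0=(0,0,0)
Op 2: merge R2<->R1 -> R2=(0,0,0) R1=(0,0,0)
Op 3: inc R1 by 5 -> R1=(0,5,0) value=5
Op 4: inc R2 by 1 -> R2=(0,0,1) value=1
Op 5: merge R2<->R0 -> R2=(0,0,1) R0=(0,0,1)
Op 6: merge R2<->R1 -> R2=(0,5,1) R1=(0,5,1)
Op 7: inc R2 by 2 -> R2=(0,5,3) value=8
Op 8: merge R2<->R0 -> R2=(0,5,3) R0=(0,5,3)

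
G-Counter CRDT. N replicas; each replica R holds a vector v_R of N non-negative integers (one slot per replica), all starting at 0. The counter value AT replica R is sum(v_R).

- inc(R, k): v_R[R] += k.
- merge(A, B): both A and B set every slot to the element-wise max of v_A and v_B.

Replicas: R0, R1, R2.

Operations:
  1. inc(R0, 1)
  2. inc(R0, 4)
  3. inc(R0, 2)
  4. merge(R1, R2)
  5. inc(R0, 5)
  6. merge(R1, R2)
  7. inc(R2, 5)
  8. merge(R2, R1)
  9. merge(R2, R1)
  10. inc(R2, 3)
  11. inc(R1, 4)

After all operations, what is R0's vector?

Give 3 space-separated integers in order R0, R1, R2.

Op 1: inc R0 by 1 -> R0=(1,0,0) value=1
Op 2: inc R0 by 4 -> R0=(5,0,0) value=5
Op 3: inc R0 by 2 -> R0=(7,0,0) value=7
Op 4: merge R1<->R2 -> R1=(0,0,0) R2=(0,0,0)
Op 5: inc R0 by 5 -> R0=(12,0,0) value=12
Op 6: merge R1<->R2 -> R1=(0,0,0) R2=(0,0,0)
Op 7: inc R2 by 5 -> R2=(0,0,5) value=5
Op 8: merge R2<->R1 -> R2=(0,0,5) R1=(0,0,5)
Op 9: merge R2<->R1 -> R2=(0,0,5) R1=(0,0,5)
Op 10: inc R2 by 3 -> R2=(0,0,8) value=8
Op 11: inc R1 by 4 -> R1=(0,4,5) value=9

Answer: 12 0 0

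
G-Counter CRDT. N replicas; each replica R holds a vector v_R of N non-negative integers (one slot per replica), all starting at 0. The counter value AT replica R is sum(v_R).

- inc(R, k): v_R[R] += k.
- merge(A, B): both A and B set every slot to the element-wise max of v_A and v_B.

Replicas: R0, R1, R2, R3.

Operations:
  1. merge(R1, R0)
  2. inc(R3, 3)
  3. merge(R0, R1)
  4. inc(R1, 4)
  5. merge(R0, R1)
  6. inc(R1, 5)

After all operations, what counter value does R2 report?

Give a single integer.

Op 1: merge R1<->R0 -> R1=(0,0,0,0) R0=(0,0,0,0)
Op 2: inc R3 by 3 -> R3=(0,0,0,3) value=3
Op 3: merge R0<->R1 -> R0=(0,0,0,0) R1=(0,0,0,0)
Op 4: inc R1 by 4 -> R1=(0,4,0,0) value=4
Op 5: merge R0<->R1 -> R0=(0,4,0,0) R1=(0,4,0,0)
Op 6: inc R1 by 5 -> R1=(0,9,0,0) value=9

Answer: 0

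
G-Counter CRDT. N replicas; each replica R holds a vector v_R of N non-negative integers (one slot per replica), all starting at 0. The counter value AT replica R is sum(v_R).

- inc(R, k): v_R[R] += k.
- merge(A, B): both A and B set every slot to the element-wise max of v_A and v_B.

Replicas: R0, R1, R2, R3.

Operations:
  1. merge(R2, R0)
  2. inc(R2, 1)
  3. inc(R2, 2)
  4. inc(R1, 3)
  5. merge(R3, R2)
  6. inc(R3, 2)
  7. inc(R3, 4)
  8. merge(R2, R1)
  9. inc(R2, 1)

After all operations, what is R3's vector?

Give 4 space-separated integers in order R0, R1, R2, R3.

Op 1: merge R2<->R0 -> R2=(0,0,0,0) R0=(0,0,0,0)
Op 2: inc R2 by 1 -> R2=(0,0,1,0) value=1
Op 3: inc R2 by 2 -> R2=(0,0,3,0) value=3
Op 4: inc R1 by 3 -> R1=(0,3,0,0) value=3
Op 5: merge R3<->R2 -> R3=(0,0,3,0) R2=(0,0,3,0)
Op 6: inc R3 by 2 -> R3=(0,0,3,2) value=5
Op 7: inc R3 by 4 -> R3=(0,0,3,6) value=9
Op 8: merge R2<->R1 -> R2=(0,3,3,0) R1=(0,3,3,0)
Op 9: inc R2 by 1 -> R2=(0,3,4,0) value=7

Answer: 0 0 3 6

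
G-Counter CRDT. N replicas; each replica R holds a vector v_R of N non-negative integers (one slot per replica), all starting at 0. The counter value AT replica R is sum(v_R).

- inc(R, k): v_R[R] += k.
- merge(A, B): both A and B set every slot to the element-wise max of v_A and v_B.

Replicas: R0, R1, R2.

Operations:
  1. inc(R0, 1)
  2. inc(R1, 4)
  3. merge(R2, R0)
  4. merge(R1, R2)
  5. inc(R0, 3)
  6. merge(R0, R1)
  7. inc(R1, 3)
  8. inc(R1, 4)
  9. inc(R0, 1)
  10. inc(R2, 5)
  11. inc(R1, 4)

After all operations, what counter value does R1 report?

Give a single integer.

Answer: 19

Derivation:
Op 1: inc R0 by 1 -> R0=(1,0,0) value=1
Op 2: inc R1 by 4 -> R1=(0,4,0) value=4
Op 3: merge R2<->R0 -> R2=(1,0,0) R0=(1,0,0)
Op 4: merge R1<->R2 -> R1=(1,4,0) R2=(1,4,0)
Op 5: inc R0 by 3 -> R0=(4,0,0) value=4
Op 6: merge R0<->R1 -> R0=(4,4,0) R1=(4,4,0)
Op 7: inc R1 by 3 -> R1=(4,7,0) value=11
Op 8: inc R1 by 4 -> R1=(4,11,0) value=15
Op 9: inc R0 by 1 -> R0=(5,4,0) value=9
Op 10: inc R2 by 5 -> R2=(1,4,5) value=10
Op 11: inc R1 by 4 -> R1=(4,15,0) value=19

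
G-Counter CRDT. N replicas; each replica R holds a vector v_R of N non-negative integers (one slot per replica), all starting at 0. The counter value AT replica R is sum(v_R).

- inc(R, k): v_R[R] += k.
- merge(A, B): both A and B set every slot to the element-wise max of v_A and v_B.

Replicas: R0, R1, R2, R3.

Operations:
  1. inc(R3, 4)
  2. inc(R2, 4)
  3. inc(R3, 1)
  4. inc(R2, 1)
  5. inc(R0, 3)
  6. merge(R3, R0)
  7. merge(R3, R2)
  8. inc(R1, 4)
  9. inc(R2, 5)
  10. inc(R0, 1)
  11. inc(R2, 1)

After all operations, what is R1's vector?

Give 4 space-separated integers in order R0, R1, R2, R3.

Answer: 0 4 0 0

Derivation:
Op 1: inc R3 by 4 -> R3=(0,0,0,4) value=4
Op 2: inc R2 by 4 -> R2=(0,0,4,0) value=4
Op 3: inc R3 by 1 -> R3=(0,0,0,5) value=5
Op 4: inc R2 by 1 -> R2=(0,0,5,0) value=5
Op 5: inc R0 by 3 -> R0=(3,0,0,0) value=3
Op 6: merge R3<->R0 -> R3=(3,0,0,5) R0=(3,0,0,5)
Op 7: merge R3<->R2 -> R3=(3,0,5,5) R2=(3,0,5,5)
Op 8: inc R1 by 4 -> R1=(0,4,0,0) value=4
Op 9: inc R2 by 5 -> R2=(3,0,10,5) value=18
Op 10: inc R0 by 1 -> R0=(4,0,0,5) value=9
Op 11: inc R2 by 1 -> R2=(3,0,11,5) value=19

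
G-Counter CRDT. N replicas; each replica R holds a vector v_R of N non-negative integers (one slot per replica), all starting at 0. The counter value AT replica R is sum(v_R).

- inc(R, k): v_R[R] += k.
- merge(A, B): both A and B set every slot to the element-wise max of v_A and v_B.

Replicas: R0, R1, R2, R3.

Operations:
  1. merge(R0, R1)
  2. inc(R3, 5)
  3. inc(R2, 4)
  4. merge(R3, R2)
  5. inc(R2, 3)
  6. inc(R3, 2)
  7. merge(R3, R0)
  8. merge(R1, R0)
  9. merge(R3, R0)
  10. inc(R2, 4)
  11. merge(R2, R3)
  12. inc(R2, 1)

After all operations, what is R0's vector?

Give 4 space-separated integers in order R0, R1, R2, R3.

Answer: 0 0 4 7

Derivation:
Op 1: merge R0<->R1 -> R0=(0,0,0,0) R1=(0,0,0,0)
Op 2: inc R3 by 5 -> R3=(0,0,0,5) value=5
Op 3: inc R2 by 4 -> R2=(0,0,4,0) value=4
Op 4: merge R3<->R2 -> R3=(0,0,4,5) R2=(0,0,4,5)
Op 5: inc R2 by 3 -> R2=(0,0,7,5) value=12
Op 6: inc R3 by 2 -> R3=(0,0,4,7) value=11
Op 7: merge R3<->R0 -> R3=(0,0,4,7) R0=(0,0,4,7)
Op 8: merge R1<->R0 -> R1=(0,0,4,7) R0=(0,0,4,7)
Op 9: merge R3<->R0 -> R3=(0,0,4,7) R0=(0,0,4,7)
Op 10: inc R2 by 4 -> R2=(0,0,11,5) value=16
Op 11: merge R2<->R3 -> R2=(0,0,11,7) R3=(0,0,11,7)
Op 12: inc R2 by 1 -> R2=(0,0,12,7) value=19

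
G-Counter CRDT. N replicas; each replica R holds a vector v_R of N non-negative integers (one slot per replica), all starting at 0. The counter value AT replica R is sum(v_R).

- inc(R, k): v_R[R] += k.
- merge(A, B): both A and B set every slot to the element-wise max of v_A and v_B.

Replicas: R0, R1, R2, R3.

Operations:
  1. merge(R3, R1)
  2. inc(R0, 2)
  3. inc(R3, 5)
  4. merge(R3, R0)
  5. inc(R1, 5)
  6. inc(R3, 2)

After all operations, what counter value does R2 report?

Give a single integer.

Answer: 0

Derivation:
Op 1: merge R3<->R1 -> R3=(0,0,0,0) R1=(0,0,0,0)
Op 2: inc R0 by 2 -> R0=(2,0,0,0) value=2
Op 3: inc R3 by 5 -> R3=(0,0,0,5) value=5
Op 4: merge R3<->R0 -> R3=(2,0,0,5) R0=(2,0,0,5)
Op 5: inc R1 by 5 -> R1=(0,5,0,0) value=5
Op 6: inc R3 by 2 -> R3=(2,0,0,7) value=9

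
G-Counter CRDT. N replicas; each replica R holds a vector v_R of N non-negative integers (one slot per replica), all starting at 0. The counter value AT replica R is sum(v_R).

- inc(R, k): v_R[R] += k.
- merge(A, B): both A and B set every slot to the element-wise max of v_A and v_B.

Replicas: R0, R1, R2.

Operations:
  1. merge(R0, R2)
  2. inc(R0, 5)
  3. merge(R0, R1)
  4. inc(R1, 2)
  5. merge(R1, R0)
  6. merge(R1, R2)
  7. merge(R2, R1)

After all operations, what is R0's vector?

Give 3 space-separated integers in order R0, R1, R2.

Answer: 5 2 0

Derivation:
Op 1: merge R0<->R2 -> R0=(0,0,0) R2=(0,0,0)
Op 2: inc R0 by 5 -> R0=(5,0,0) value=5
Op 3: merge R0<->R1 -> R0=(5,0,0) R1=(5,0,0)
Op 4: inc R1 by 2 -> R1=(5,2,0) value=7
Op 5: merge R1<->R0 -> R1=(5,2,0) R0=(5,2,0)
Op 6: merge R1<->R2 -> R1=(5,2,0) R2=(5,2,0)
Op 7: merge R2<->R1 -> R2=(5,2,0) R1=(5,2,0)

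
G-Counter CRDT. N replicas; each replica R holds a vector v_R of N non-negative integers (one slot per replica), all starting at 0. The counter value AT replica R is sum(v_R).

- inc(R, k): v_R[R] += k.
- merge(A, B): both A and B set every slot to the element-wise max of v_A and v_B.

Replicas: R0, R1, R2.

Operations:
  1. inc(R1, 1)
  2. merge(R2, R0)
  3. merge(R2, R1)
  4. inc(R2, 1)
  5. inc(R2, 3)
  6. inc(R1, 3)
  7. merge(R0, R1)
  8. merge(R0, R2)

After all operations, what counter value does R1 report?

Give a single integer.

Answer: 4

Derivation:
Op 1: inc R1 by 1 -> R1=(0,1,0) value=1
Op 2: merge R2<->R0 -> R2=(0,0,0) R0=(0,0,0)
Op 3: merge R2<->R1 -> R2=(0,1,0) R1=(0,1,0)
Op 4: inc R2 by 1 -> R2=(0,1,1) value=2
Op 5: inc R2 by 3 -> R2=(0,1,4) value=5
Op 6: inc R1 by 3 -> R1=(0,4,0) value=4
Op 7: merge R0<->R1 -> R0=(0,4,0) R1=(0,4,0)
Op 8: merge R0<->R2 -> R0=(0,4,4) R2=(0,4,4)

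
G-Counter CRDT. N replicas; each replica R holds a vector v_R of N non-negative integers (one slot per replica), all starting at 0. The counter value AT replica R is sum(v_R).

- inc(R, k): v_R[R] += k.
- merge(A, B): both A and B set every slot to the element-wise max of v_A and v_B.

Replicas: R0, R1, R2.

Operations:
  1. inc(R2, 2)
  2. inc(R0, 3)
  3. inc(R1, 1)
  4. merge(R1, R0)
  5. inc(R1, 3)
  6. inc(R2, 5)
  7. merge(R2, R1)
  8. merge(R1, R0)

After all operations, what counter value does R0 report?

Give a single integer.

Op 1: inc R2 by 2 -> R2=(0,0,2) value=2
Op 2: inc R0 by 3 -> R0=(3,0,0) value=3
Op 3: inc R1 by 1 -> R1=(0,1,0) value=1
Op 4: merge R1<->R0 -> R1=(3,1,0) R0=(3,1,0)
Op 5: inc R1 by 3 -> R1=(3,4,0) value=7
Op 6: inc R2 by 5 -> R2=(0,0,7) value=7
Op 7: merge R2<->R1 -> R2=(3,4,7) R1=(3,4,7)
Op 8: merge R1<->R0 -> R1=(3,4,7) R0=(3,4,7)

Answer: 14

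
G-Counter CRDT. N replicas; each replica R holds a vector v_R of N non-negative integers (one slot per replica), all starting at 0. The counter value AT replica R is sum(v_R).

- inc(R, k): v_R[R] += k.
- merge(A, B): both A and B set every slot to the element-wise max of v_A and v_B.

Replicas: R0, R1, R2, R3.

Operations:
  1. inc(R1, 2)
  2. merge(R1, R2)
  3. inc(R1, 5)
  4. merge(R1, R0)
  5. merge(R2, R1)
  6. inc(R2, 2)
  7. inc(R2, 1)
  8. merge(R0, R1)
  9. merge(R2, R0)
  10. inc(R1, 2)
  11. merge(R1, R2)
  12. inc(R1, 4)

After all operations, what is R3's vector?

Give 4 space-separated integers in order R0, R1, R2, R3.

Op 1: inc R1 by 2 -> R1=(0,2,0,0) value=2
Op 2: merge R1<->R2 -> R1=(0,2,0,0) R2=(0,2,0,0)
Op 3: inc R1 by 5 -> R1=(0,7,0,0) value=7
Op 4: merge R1<->R0 -> R1=(0,7,0,0) R0=(0,7,0,0)
Op 5: merge R2<->R1 -> R2=(0,7,0,0) R1=(0,7,0,0)
Op 6: inc R2 by 2 -> R2=(0,7,2,0) value=9
Op 7: inc R2 by 1 -> R2=(0,7,3,0) value=10
Op 8: merge R0<->R1 -> R0=(0,7,0,0) R1=(0,7,0,0)
Op 9: merge R2<->R0 -> R2=(0,7,3,0) R0=(0,7,3,0)
Op 10: inc R1 by 2 -> R1=(0,9,0,0) value=9
Op 11: merge R1<->R2 -> R1=(0,9,3,0) R2=(0,9,3,0)
Op 12: inc R1 by 4 -> R1=(0,13,3,0) value=16

Answer: 0 0 0 0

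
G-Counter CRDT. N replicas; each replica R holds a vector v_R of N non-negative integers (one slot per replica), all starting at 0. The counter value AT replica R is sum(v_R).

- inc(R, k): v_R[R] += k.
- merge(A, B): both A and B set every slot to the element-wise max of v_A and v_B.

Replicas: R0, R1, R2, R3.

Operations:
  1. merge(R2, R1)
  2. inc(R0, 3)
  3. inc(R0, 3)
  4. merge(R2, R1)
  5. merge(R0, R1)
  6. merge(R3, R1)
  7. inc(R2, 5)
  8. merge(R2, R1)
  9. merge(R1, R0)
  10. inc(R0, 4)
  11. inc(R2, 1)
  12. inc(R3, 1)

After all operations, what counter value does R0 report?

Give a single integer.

Op 1: merge R2<->R1 -> R2=(0,0,0,0) R1=(0,0,0,0)
Op 2: inc R0 by 3 -> R0=(3,0,0,0) value=3
Op 3: inc R0 by 3 -> R0=(6,0,0,0) value=6
Op 4: merge R2<->R1 -> R2=(0,0,0,0) R1=(0,0,0,0)
Op 5: merge R0<->R1 -> R0=(6,0,0,0) R1=(6,0,0,0)
Op 6: merge R3<->R1 -> R3=(6,0,0,0) R1=(6,0,0,0)
Op 7: inc R2 by 5 -> R2=(0,0,5,0) value=5
Op 8: merge R2<->R1 -> R2=(6,0,5,0) R1=(6,0,5,0)
Op 9: merge R1<->R0 -> R1=(6,0,5,0) R0=(6,0,5,0)
Op 10: inc R0 by 4 -> R0=(10,0,5,0) value=15
Op 11: inc R2 by 1 -> R2=(6,0,6,0) value=12
Op 12: inc R3 by 1 -> R3=(6,0,0,1) value=7

Answer: 15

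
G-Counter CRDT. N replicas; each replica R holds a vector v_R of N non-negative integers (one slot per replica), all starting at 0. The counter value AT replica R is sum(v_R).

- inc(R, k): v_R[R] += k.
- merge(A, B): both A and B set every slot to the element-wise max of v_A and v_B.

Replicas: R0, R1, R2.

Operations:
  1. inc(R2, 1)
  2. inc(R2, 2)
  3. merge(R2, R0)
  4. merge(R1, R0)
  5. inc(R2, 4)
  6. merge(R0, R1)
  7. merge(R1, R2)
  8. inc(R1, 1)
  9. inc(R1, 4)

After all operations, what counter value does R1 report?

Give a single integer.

Op 1: inc R2 by 1 -> R2=(0,0,1) value=1
Op 2: inc R2 by 2 -> R2=(0,0,3) value=3
Op 3: merge R2<->R0 -> R2=(0,0,3) R0=(0,0,3)
Op 4: merge R1<->R0 -> R1=(0,0,3) R0=(0,0,3)
Op 5: inc R2 by 4 -> R2=(0,0,7) value=7
Op 6: merge R0<->R1 -> R0=(0,0,3) R1=(0,0,3)
Op 7: merge R1<->R2 -> R1=(0,0,7) R2=(0,0,7)
Op 8: inc R1 by 1 -> R1=(0,1,7) value=8
Op 9: inc R1 by 4 -> R1=(0,5,7) value=12

Answer: 12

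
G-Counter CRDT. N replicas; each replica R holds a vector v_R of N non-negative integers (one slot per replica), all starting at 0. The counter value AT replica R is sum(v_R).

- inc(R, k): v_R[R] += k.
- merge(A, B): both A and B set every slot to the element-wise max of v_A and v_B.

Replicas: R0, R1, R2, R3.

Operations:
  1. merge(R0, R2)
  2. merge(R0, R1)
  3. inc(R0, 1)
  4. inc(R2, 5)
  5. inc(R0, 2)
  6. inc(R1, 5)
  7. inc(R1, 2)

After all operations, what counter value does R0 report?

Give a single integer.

Op 1: merge R0<->R2 -> R0=(0,0,0,0) R2=(0,0,0,0)
Op 2: merge R0<->R1 -> R0=(0,0,0,0) R1=(0,0,0,0)
Op 3: inc R0 by 1 -> R0=(1,0,0,0) value=1
Op 4: inc R2 by 5 -> R2=(0,0,5,0) value=5
Op 5: inc R0 by 2 -> R0=(3,0,0,0) value=3
Op 6: inc R1 by 5 -> R1=(0,5,0,0) value=5
Op 7: inc R1 by 2 -> R1=(0,7,0,0) value=7

Answer: 3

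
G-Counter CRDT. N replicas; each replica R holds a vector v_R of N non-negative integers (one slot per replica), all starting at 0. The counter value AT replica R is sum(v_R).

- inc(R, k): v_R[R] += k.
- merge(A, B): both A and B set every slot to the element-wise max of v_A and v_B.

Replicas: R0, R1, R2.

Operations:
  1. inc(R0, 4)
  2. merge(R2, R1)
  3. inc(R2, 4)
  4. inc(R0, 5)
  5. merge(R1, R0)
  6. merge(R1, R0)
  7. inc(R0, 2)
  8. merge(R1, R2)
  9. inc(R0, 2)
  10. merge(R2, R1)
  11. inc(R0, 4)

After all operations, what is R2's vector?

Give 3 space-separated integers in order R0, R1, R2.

Answer: 9 0 4

Derivation:
Op 1: inc R0 by 4 -> R0=(4,0,0) value=4
Op 2: merge R2<->R1 -> R2=(0,0,0) R1=(0,0,0)
Op 3: inc R2 by 4 -> R2=(0,0,4) value=4
Op 4: inc R0 by 5 -> R0=(9,0,0) value=9
Op 5: merge R1<->R0 -> R1=(9,0,0) R0=(9,0,0)
Op 6: merge R1<->R0 -> R1=(9,0,0) R0=(9,0,0)
Op 7: inc R0 by 2 -> R0=(11,0,0) value=11
Op 8: merge R1<->R2 -> R1=(9,0,4) R2=(9,0,4)
Op 9: inc R0 by 2 -> R0=(13,0,0) value=13
Op 10: merge R2<->R1 -> R2=(9,0,4) R1=(9,0,4)
Op 11: inc R0 by 4 -> R0=(17,0,0) value=17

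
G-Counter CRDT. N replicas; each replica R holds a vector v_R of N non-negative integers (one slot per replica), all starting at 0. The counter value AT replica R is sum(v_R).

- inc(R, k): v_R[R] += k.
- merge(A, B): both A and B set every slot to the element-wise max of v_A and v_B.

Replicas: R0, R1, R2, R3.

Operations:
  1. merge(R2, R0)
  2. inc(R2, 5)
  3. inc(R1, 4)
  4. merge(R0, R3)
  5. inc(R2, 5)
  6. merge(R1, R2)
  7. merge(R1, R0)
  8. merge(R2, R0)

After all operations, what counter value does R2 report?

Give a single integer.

Answer: 14

Derivation:
Op 1: merge R2<->R0 -> R2=(0,0,0,0) R0=(0,0,0,0)
Op 2: inc R2 by 5 -> R2=(0,0,5,0) value=5
Op 3: inc R1 by 4 -> R1=(0,4,0,0) value=4
Op 4: merge R0<->R3 -> R0=(0,0,0,0) R3=(0,0,0,0)
Op 5: inc R2 by 5 -> R2=(0,0,10,0) value=10
Op 6: merge R1<->R2 -> R1=(0,4,10,0) R2=(0,4,10,0)
Op 7: merge R1<->R0 -> R1=(0,4,10,0) R0=(0,4,10,0)
Op 8: merge R2<->R0 -> R2=(0,4,10,0) R0=(0,4,10,0)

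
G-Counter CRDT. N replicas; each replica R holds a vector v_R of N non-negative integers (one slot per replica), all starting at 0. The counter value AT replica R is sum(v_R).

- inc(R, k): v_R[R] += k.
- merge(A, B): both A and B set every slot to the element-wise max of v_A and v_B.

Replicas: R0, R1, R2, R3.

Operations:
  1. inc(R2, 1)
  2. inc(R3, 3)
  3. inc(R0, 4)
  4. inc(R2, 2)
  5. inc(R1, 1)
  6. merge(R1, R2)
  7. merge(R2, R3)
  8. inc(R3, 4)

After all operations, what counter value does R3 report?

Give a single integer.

Answer: 11

Derivation:
Op 1: inc R2 by 1 -> R2=(0,0,1,0) value=1
Op 2: inc R3 by 3 -> R3=(0,0,0,3) value=3
Op 3: inc R0 by 4 -> R0=(4,0,0,0) value=4
Op 4: inc R2 by 2 -> R2=(0,0,3,0) value=3
Op 5: inc R1 by 1 -> R1=(0,1,0,0) value=1
Op 6: merge R1<->R2 -> R1=(0,1,3,0) R2=(0,1,3,0)
Op 7: merge R2<->R3 -> R2=(0,1,3,3) R3=(0,1,3,3)
Op 8: inc R3 by 4 -> R3=(0,1,3,7) value=11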